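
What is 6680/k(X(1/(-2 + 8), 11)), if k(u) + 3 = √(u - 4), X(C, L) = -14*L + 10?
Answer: -20040/157 - 13360*I*√37/157 ≈ -127.64 - 517.62*I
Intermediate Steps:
X(C, L) = 10 - 14*L
k(u) = -3 + √(-4 + u) (k(u) = -3 + √(u - 4) = -3 + √(-4 + u))
6680/k(X(1/(-2 + 8), 11)) = 6680/(-3 + √(-4 + (10 - 14*11))) = 6680/(-3 + √(-4 + (10 - 154))) = 6680/(-3 + √(-4 - 144)) = 6680/(-3 + √(-148)) = 6680/(-3 + 2*I*√37)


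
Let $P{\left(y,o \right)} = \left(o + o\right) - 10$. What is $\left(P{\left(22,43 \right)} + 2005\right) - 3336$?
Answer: $-1255$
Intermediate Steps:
$P{\left(y,o \right)} = -10 + 2 o$ ($P{\left(y,o \right)} = 2 o - 10 = -10 + 2 o$)
$\left(P{\left(22,43 \right)} + 2005\right) - 3336 = \left(\left(-10 + 2 \cdot 43\right) + 2005\right) - 3336 = \left(\left(-10 + 86\right) + 2005\right) - 3336 = \left(76 + 2005\right) - 3336 = 2081 - 3336 = -1255$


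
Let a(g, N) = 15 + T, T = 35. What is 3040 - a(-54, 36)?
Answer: 2990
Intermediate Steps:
a(g, N) = 50 (a(g, N) = 15 + 35 = 50)
3040 - a(-54, 36) = 3040 - 1*50 = 3040 - 50 = 2990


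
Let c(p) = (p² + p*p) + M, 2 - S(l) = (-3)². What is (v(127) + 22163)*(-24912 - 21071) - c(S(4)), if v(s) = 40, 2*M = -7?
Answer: -2041921287/2 ≈ -1.0210e+9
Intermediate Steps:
M = -7/2 (M = (½)*(-7) = -7/2 ≈ -3.5000)
S(l) = -7 (S(l) = 2 - 1*(-3)² = 2 - 1*9 = 2 - 9 = -7)
c(p) = -7/2 + 2*p² (c(p) = (p² + p*p) - 7/2 = (p² + p²) - 7/2 = 2*p² - 7/2 = -7/2 + 2*p²)
(v(127) + 22163)*(-24912 - 21071) - c(S(4)) = (40 + 22163)*(-24912 - 21071) - (-7/2 + 2*(-7)²) = 22203*(-45983) - (-7/2 + 2*49) = -1020960549 - (-7/2 + 98) = -1020960549 - 1*189/2 = -1020960549 - 189/2 = -2041921287/2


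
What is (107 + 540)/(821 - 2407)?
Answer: -647/1586 ≈ -0.40794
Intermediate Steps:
(107 + 540)/(821 - 2407) = 647/(-1586) = 647*(-1/1586) = -647/1586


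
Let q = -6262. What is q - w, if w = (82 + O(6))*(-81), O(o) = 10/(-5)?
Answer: 218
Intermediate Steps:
O(o) = -2 (O(o) = 10*(-1/5) = -2)
w = -6480 (w = (82 - 2)*(-81) = 80*(-81) = -6480)
q - w = -6262 - 1*(-6480) = -6262 + 6480 = 218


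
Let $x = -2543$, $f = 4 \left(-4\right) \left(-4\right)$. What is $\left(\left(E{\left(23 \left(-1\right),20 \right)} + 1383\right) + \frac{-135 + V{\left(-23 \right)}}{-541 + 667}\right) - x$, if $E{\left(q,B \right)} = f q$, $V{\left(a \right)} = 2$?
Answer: $\frac{44153}{18} \approx 2452.9$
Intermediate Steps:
$f = 64$ ($f = \left(-16\right) \left(-4\right) = 64$)
$E{\left(q,B \right)} = 64 q$
$\left(\left(E{\left(23 \left(-1\right),20 \right)} + 1383\right) + \frac{-135 + V{\left(-23 \right)}}{-541 + 667}\right) - x = \left(\left(64 \cdot 23 \left(-1\right) + 1383\right) + \frac{-135 + 2}{-541 + 667}\right) - -2543 = \left(\left(64 \left(-23\right) + 1383\right) - \frac{133}{126}\right) + 2543 = \left(\left(-1472 + 1383\right) - \frac{19}{18}\right) + 2543 = \left(-89 - \frac{19}{18}\right) + 2543 = - \frac{1621}{18} + 2543 = \frac{44153}{18}$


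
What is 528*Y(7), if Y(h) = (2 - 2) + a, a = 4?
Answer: 2112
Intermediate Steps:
Y(h) = 4 (Y(h) = (2 - 2) + 4 = 0 + 4 = 4)
528*Y(7) = 528*4 = 2112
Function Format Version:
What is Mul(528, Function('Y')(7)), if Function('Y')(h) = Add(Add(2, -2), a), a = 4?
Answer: 2112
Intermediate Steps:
Function('Y')(h) = 4 (Function('Y')(h) = Add(Add(2, -2), 4) = Add(0, 4) = 4)
Mul(528, Function('Y')(7)) = Mul(528, 4) = 2112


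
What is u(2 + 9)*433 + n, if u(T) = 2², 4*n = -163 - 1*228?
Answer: 6537/4 ≈ 1634.3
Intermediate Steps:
n = -391/4 (n = (-163 - 1*228)/4 = (-163 - 228)/4 = (¼)*(-391) = -391/4 ≈ -97.750)
u(T) = 4
u(2 + 9)*433 + n = 4*433 - 391/4 = 1732 - 391/4 = 6537/4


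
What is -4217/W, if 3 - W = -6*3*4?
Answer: -4217/75 ≈ -56.227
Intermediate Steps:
W = 75 (W = 3 - (-6*3)*4 = 3 - (-18)*4 = 3 - 1*(-72) = 3 + 72 = 75)
-4217/W = -4217/75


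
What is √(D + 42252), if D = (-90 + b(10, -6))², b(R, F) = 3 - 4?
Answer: √50533 ≈ 224.80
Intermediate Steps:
b(R, F) = -1
D = 8281 (D = (-90 - 1)² = (-91)² = 8281)
√(D + 42252) = √(8281 + 42252) = √50533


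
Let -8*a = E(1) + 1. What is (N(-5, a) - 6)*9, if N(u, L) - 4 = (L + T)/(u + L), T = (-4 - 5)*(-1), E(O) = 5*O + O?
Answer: -1431/47 ≈ -30.447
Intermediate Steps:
E(O) = 6*O
T = 9 (T = -9*(-1) = 9)
a = -7/8 (a = -(6*1 + 1)/8 = -(6 + 1)/8 = -⅛*7 = -7/8 ≈ -0.87500)
N(u, L) = 4 + (9 + L)/(L + u) (N(u, L) = 4 + (L + 9)/(u + L) = 4 + (9 + L)/(L + u))
(N(-5, a) - 6)*9 = ((9 + 4*(-5) + 5*(-7/8))/(-7/8 - 5) - 6)*9 = ((9 - 20 - 35/8)/(-47/8) - 6)*9 = (-8/47*(-123/8) - 6)*9 = (123/47 - 6)*9 = -159/47*9 = -1431/47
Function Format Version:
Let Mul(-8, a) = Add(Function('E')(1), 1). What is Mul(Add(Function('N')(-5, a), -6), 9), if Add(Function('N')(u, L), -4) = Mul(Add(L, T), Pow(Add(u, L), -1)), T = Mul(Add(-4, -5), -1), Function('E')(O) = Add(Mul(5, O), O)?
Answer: Rational(-1431, 47) ≈ -30.447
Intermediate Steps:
Function('E')(O) = Mul(6, O)
T = 9 (T = Mul(-9, -1) = 9)
a = Rational(-7, 8) (a = Mul(Rational(-1, 8), Add(Mul(6, 1), 1)) = Mul(Rational(-1, 8), Add(6, 1)) = Mul(Rational(-1, 8), 7) = Rational(-7, 8) ≈ -0.87500)
Function('N')(u, L) = Add(4, Mul(Pow(Add(L, u), -1), Add(9, L))) (Function('N')(u, L) = Add(4, Mul(Add(L, 9), Pow(Add(u, L), -1))) = Add(4, Mul(Add(9, L), Pow(Add(L, u), -1))) = Add(4, Mul(Pow(Add(L, u), -1), Add(9, L))))
Mul(Add(Function('N')(-5, a), -6), 9) = Mul(Add(Mul(Pow(Add(Rational(-7, 8), -5), -1), Add(9, Mul(4, -5), Mul(5, Rational(-7, 8)))), -6), 9) = Mul(Add(Mul(Pow(Rational(-47, 8), -1), Add(9, -20, Rational(-35, 8))), -6), 9) = Mul(Add(Mul(Rational(-8, 47), Rational(-123, 8)), -6), 9) = Mul(Add(Rational(123, 47), -6), 9) = Mul(Rational(-159, 47), 9) = Rational(-1431, 47)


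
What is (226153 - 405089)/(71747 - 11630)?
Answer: -178936/60117 ≈ -2.9765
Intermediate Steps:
(226153 - 405089)/(71747 - 11630) = -178936/60117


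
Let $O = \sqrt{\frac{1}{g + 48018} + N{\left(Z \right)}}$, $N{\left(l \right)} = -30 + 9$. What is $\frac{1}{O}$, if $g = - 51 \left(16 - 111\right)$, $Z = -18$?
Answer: $- \frac{i \sqrt{58684379286}}{1110122} \approx - 0.21822 i$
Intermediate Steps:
$N{\left(l \right)} = -21$
$g = 4845$ ($g = \left(-51\right) \left(-95\right) = 4845$)
$O = \frac{i \sqrt{58684379286}}{52863}$ ($O = \sqrt{\frac{1}{4845 + 48018} - 21} = \sqrt{\frac{1}{52863} - 21} = \sqrt{- \frac{1110122}{52863}} = \frac{i \sqrt{58684379286}}{52863} \approx 4.5826 i$)
$\frac{1}{O} = \frac{1}{\frac{1}{52863} i \sqrt{58684379286}} = - \frac{i \sqrt{58684379286}}{1110122}$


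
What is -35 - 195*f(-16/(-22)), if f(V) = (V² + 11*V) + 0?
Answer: -205475/121 ≈ -1698.1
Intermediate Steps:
f(V) = V² + 11*V
-35 - 195*f(-16/(-22)) = -35 - 195*(-16/(-22))*(11 - 16/(-22)) = -35 - 195*(-16*(-1/22))*(11 - 16*(-1/22)) = -35 - 1560*(11 + 8/11)/11 = -35 - 1560*129/(11*11) = -35 - 195*1032/121 = -35 - 201240/121 = -205475/121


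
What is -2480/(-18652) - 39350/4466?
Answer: -90360065/10412479 ≈ -8.6781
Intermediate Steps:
-2480/(-18652) - 39350/4466 = -2480*(-1/18652) - 39350*1/4466 = 620/4663 - 19675/2233 = -90360065/10412479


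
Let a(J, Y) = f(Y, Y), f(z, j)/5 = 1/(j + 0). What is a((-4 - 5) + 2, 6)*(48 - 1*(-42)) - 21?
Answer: 54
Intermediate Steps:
f(z, j) = 5/j (f(z, j) = 5/(j + 0) = 5/j)
a(J, Y) = 5/Y
a((-4 - 5) + 2, 6)*(48 - 1*(-42)) - 21 = (5/6)*(48 - 1*(-42)) - 21 = (5*(⅙))*(48 + 42) - 21 = (⅚)*90 - 21 = 75 - 21 = 54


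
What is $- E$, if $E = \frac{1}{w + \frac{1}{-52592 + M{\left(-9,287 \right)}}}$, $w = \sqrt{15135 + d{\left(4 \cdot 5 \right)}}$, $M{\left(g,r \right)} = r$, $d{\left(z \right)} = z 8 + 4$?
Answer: $- \frac{52305}{41855203469474} - \frac{2735813025 \sqrt{15299}}{41855203469474} \approx -0.0080848$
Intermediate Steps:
$d{\left(z \right)} = 4 + 8 z$ ($d{\left(z \right)} = 8 z + 4 = 4 + 8 z$)
$w = \sqrt{15299}$ ($w = \sqrt{15135 + \left(4 + 8 \cdot 4 \cdot 5\right)} = \sqrt{15135 + \left(4 + 8 \cdot 20\right)} = \sqrt{15135 + \left(4 + 160\right)} = \sqrt{15135 + 164} = \sqrt{15299} \approx 123.69$)
$E = \frac{1}{- \frac{1}{52305} + \sqrt{15299}}$ ($E = \frac{1}{\sqrt{15299} + \frac{1}{-52592 + 287}} = \frac{1}{\sqrt{15299} + \frac{1}{-52305}} = \frac{1}{\sqrt{15299} - \frac{1}{52305}} = \frac{1}{- \frac{1}{52305} + \sqrt{15299}} \approx 0.0080848$)
$- E = - (\frac{52305}{41855203469474} + \frac{2735813025 \sqrt{15299}}{41855203469474}) = - \frac{52305}{41855203469474} - \frac{2735813025 \sqrt{15299}}{41855203469474}$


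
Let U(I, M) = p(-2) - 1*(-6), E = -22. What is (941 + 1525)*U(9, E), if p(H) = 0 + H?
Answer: 9864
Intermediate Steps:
p(H) = H
U(I, M) = 4 (U(I, M) = -2 - 1*(-6) = -2 + 6 = 4)
(941 + 1525)*U(9, E) = (941 + 1525)*4 = 2466*4 = 9864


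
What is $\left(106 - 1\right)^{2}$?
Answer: $11025$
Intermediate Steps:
$\left(106 - 1\right)^{2} = 105^{2} = 11025$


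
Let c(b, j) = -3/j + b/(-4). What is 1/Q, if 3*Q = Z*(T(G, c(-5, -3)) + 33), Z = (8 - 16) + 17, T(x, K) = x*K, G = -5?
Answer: 4/261 ≈ 0.015326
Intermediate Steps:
c(b, j) = -3/j - b/4 (c(b, j) = -3/j + b*(-¼) = -3/j - b/4)
T(x, K) = K*x
Z = 9 (Z = -8 + 17 = 9)
Q = 261/4 (Q = (9*((-3/(-3) - ¼*(-5))*(-5) + 33))/3 = (9*((-3*(-⅓) + 5/4)*(-5) + 33))/3 = (9*((1 + 5/4)*(-5) + 33))/3 = (9*((9/4)*(-5) + 33))/3 = (9*(-45/4 + 33))/3 = (9*(87/4))/3 = (⅓)*(783/4) = 261/4 ≈ 65.250)
1/Q = 1/(261/4) = 4/261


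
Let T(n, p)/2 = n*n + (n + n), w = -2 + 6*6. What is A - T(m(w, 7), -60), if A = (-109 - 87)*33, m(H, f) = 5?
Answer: -6538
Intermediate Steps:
w = 34 (w = -2 + 36 = 34)
T(n, p) = 2*n**2 + 4*n (T(n, p) = 2*(n*n + (n + n)) = 2*(n**2 + 2*n) = 2*n**2 + 4*n)
A = -6468 (A = -196*33 = -6468)
A - T(m(w, 7), -60) = -6468 - 2*5*(2 + 5) = -6468 - 2*5*7 = -6468 - 1*70 = -6468 - 70 = -6538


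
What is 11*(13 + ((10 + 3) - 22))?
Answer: 44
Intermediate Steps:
11*(13 + ((10 + 3) - 22)) = 11*(13 + (13 - 22)) = 11*(13 - 9) = 11*4 = 44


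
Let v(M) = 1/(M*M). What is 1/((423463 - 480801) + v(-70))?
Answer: -4900/280956199 ≈ -1.7440e-5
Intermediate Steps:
v(M) = M**(-2)
1/((423463 - 480801) + v(-70)) = 1/((423463 - 480801) + (-70)**(-2)) = 1/(-57338 + 1/4900) = 1/(-280956199/4900) = -4900/280956199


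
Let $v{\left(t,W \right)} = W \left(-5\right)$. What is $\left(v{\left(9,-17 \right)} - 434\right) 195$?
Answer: $-68055$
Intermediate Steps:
$v{\left(t,W \right)} = - 5 W$
$\left(v{\left(9,-17 \right)} - 434\right) 195 = \left(\left(-5\right) \left(-17\right) - 434\right) 195 = \left(85 - 434\right) 195 = \left(-349\right) 195 = -68055$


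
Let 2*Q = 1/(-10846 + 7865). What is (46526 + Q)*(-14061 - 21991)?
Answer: -5000196286286/2981 ≈ -1.6774e+9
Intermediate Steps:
Q = -1/5962 (Q = 1/(2*(-10846 + 7865)) = (1/2)/(-2981) = (1/2)*(-1/2981) = -1/5962 ≈ -0.00016773)
(46526 + Q)*(-14061 - 21991) = (46526 - 1/5962)*(-14061 - 21991) = (277388011/5962)*(-36052) = -5000196286286/2981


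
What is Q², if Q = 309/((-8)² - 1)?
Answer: 10609/441 ≈ 24.057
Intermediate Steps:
Q = 103/21 (Q = 309/(64 - 1) = 309/63 = 309*(1/63) = 103/21 ≈ 4.9048)
Q² = (103/21)² = 10609/441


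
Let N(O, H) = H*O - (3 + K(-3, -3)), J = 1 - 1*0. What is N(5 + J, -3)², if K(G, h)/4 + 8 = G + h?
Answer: 1225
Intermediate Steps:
K(G, h) = -32 + 4*G + 4*h (K(G, h) = -32 + 4*(G + h) = -32 + (4*G + 4*h) = -32 + 4*G + 4*h)
J = 1 (J = 1 + 0 = 1)
N(O, H) = 53 + H*O (N(O, H) = H*O - (3 + (-32 + 4*(-3) + 4*(-3))) = H*O - (3 + (-32 - 12 - 12)) = H*O - (3 - 56) = H*O - 1*(-53) = H*O + 53 = 53 + H*O)
N(5 + J, -3)² = (53 - 3*(5 + 1))² = (53 - 3*6)² = (53 - 18)² = 35² = 1225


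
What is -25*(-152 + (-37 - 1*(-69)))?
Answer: 3000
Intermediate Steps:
-25*(-152 + (-37 - 1*(-69))) = -25*(-152 + (-37 + 69)) = -25*(-152 + 32) = -25*(-120) = 3000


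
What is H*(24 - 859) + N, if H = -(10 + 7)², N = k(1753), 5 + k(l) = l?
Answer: 243063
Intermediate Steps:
k(l) = -5 + l
N = 1748 (N = -5 + 1753 = 1748)
H = -289 (H = -1*17² = -1*289 = -289)
H*(24 - 859) + N = -289*(24 - 859) + 1748 = -289*(-835) + 1748 = 241315 + 1748 = 243063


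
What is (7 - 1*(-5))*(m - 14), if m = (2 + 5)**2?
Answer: 420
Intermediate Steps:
m = 49 (m = 7**2 = 49)
(7 - 1*(-5))*(m - 14) = (7 - 1*(-5))*(49 - 14) = (7 + 5)*35 = 12*35 = 420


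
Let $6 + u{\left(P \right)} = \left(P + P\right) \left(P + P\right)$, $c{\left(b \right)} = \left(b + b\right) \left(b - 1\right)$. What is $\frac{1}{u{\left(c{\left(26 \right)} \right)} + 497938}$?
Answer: $\frac{1}{7257932} \approx 1.3778 \cdot 10^{-7}$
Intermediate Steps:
$c{\left(b \right)} = 2 b \left(-1 + b\right)$
$u{\left(P \right)} = -6 + 4 P^{2}$ ($u{\left(P \right)} = -6 + \left(P + P\right) \left(P + P\right) = -6 + 2 P 2 P = -6 + 4 P^{2}$)
$\frac{1}{u{\left(c{\left(26 \right)} \right)} + 497938} = \frac{1}{\left(-6 + 4 \left(2 \cdot 26 \left(-1 + 26\right)\right)^{2}\right) + 497938} = \frac{1}{\left(-6 + 4 \left(2 \cdot 26 \cdot 25\right)^{2}\right) + 497938} = \frac{1}{\left(-6 + 4 \cdot 1300^{2}\right) + 497938} = \frac{1}{\left(-6 + 4 \cdot 1690000\right) + 497938} = \frac{1}{\left(-6 + 6760000\right) + 497938} = \frac{1}{6759994 + 497938} = \frac{1}{7257932}$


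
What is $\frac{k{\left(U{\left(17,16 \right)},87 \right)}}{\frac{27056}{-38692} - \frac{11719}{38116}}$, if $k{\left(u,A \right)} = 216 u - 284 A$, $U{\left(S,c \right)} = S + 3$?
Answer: $\frac{2505658478128}{123724837} \approx 20252.0$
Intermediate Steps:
$U{\left(S,c \right)} = 3 + S$
$k{\left(u,A \right)} = - 284 A + 216 u$
$\frac{k{\left(U{\left(17,16 \right)},87 \right)}}{\frac{27056}{-38692} - \frac{11719}{38116}} = \frac{\left(-284\right) 87 + 216 \left(3 + 17\right)}{\frac{27056}{-38692} - \frac{11719}{38116}} = \frac{-24708 + 216 \cdot 20}{27056 \left(- \frac{1}{38692}\right) - \frac{11719}{38116}} = \frac{-24708 + 4320}{- \frac{6764}{9673} - \frac{11719}{38116}} = - \frac{20388}{- \frac{371174511}{368696068}} = \left(-20388\right) \left(- \frac{368696068}{371174511}\right) = \frac{2505658478128}{123724837}$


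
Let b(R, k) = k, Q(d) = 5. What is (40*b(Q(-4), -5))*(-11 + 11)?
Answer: 0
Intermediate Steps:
(40*b(Q(-4), -5))*(-11 + 11) = (40*(-5))*(-11 + 11) = -200*0 = 0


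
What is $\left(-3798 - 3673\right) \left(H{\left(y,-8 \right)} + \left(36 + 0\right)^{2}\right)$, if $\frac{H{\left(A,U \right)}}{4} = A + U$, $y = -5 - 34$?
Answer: $-8277868$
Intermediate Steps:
$y = -39$
$H{\left(A,U \right)} = 4 A + 4 U$ ($H{\left(A,U \right)} = 4 \left(A + U\right) = 4 A + 4 U$)
$\left(-3798 - 3673\right) \left(H{\left(y,-8 \right)} + \left(36 + 0\right)^{2}\right) = \left(-3798 - 3673\right) \left(\left(4 \left(-39\right) + 4 \left(-8\right)\right) + \left(36 + 0\right)^{2}\right) = - 7471 \left(\left(-156 - 32\right) + 36^{2}\right) = - 7471 \left(-188 + 1296\right) = \left(-7471\right) 1108 = -8277868$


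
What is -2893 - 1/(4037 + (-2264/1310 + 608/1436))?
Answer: -2745380677686/948973537 ≈ -2893.0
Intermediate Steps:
-2893 - 1/(4037 + (-2264/1310 + 608/1436)) = -2893 - 1/(4037 + (-2264*1/1310 + 608*(1/1436))) = -2893 - 1/(4037 + (-1132/655 + 152/359)) = -2893 - 1/(4037 - 306828/235145) = -2893 - 1/948973537/235145 = -2893 - 1*235145/948973537 = -2893 - 235145/948973537 = -2745380677686/948973537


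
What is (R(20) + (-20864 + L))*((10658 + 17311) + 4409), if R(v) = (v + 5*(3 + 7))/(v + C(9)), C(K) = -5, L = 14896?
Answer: -579242420/3 ≈ -1.9308e+8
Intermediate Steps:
R(v) = (50 + v)/(-5 + v) (R(v) = (v + 5*(3 + 7))/(v - 5) = (v + 5*10)/(-5 + v) = (v + 50)/(-5 + v) = (50 + v)/(-5 + v))
(R(20) + (-20864 + L))*((10658 + 17311) + 4409) = ((50 + 20)/(-5 + 20) + (-20864 + 14896))*((10658 + 17311) + 4409) = (70/15 - 5968)*(27969 + 4409) = ((1/15)*70 - 5968)*32378 = (14/3 - 5968)*32378 = -17890/3*32378 = -579242420/3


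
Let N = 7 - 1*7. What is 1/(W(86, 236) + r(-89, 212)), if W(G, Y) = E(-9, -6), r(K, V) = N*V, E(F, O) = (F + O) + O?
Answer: -1/21 ≈ -0.047619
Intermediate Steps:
N = 0 (N = 7 - 7 = 0)
E(F, O) = F + 2*O
r(K, V) = 0 (r(K, V) = 0*V = 0)
W(G, Y) = -21 (W(G, Y) = -9 + 2*(-6) = -9 - 12 = -21)
1/(W(86, 236) + r(-89, 212)) = 1/(-21 + 0) = 1/(-21) = -1/21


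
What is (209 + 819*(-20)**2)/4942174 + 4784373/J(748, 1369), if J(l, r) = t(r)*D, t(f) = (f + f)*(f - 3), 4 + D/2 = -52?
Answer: 56835697625381/1035118812828352 ≈ 0.054907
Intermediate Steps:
D = -112 (D = -8 + 2*(-52) = -8 - 104 = -112)
t(f) = 2*f*(-3 + f) (t(f) = (2*f)*(-3 + f) = 2*f*(-3 + f))
J(l, r) = -224*r*(-3 + r) (J(l, r) = (2*r*(-3 + r))*(-112) = -224*r*(-3 + r))
(209 + 819*(-20)**2)/4942174 + 4784373/J(748, 1369) = (209 + 819*(-20)**2)/4942174 + 4784373/((224*1369*(3 - 1*1369))) = (209 + 819*400)*(1/4942174) + 4784373/((224*1369*(3 - 1369))) = (209 + 327600)*(1/4942174) + 4784373/((224*1369*(-1366))) = 327809*(1/4942174) + 4784373/(-418892096) = 327809/4942174 + 4784373*(-1/418892096) = 327809/4942174 - 4784373/418892096 = 56835697625381/1035118812828352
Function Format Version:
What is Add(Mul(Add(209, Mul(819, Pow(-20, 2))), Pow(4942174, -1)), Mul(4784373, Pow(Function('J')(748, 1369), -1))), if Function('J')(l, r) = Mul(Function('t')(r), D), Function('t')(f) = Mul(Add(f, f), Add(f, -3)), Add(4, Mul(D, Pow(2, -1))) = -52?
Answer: Rational(56835697625381, 1035118812828352) ≈ 0.054907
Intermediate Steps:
D = -112 (D = Add(-8, Mul(2, -52)) = Add(-8, -104) = -112)
Function('t')(f) = Mul(2, f, Add(-3, f)) (Function('t')(f) = Mul(Mul(2, f), Add(-3, f)) = Mul(2, f, Add(-3, f)))
Function('J')(l, r) = Mul(-224, r, Add(-3, r)) (Function('J')(l, r) = Mul(Mul(2, r, Add(-3, r)), -112) = Mul(-224, r, Add(-3, r)))
Add(Mul(Add(209, Mul(819, Pow(-20, 2))), Pow(4942174, -1)), Mul(4784373, Pow(Function('J')(748, 1369), -1))) = Add(Mul(Add(209, Mul(819, Pow(-20, 2))), Pow(4942174, -1)), Mul(4784373, Pow(Mul(224, 1369, Add(3, Mul(-1, 1369))), -1))) = Add(Mul(Add(209, Mul(819, 400)), Rational(1, 4942174)), Mul(4784373, Pow(Mul(224, 1369, Add(3, -1369)), -1))) = Add(Mul(Add(209, 327600), Rational(1, 4942174)), Mul(4784373, Pow(Mul(224, 1369, -1366), -1))) = Add(Mul(327809, Rational(1, 4942174)), Mul(4784373, Pow(-418892096, -1))) = Add(Rational(327809, 4942174), Mul(4784373, Rational(-1, 418892096))) = Add(Rational(327809, 4942174), Rational(-4784373, 418892096)) = Rational(56835697625381, 1035118812828352)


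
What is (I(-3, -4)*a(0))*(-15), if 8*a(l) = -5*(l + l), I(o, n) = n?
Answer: 0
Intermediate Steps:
a(l) = -5*l/4 (a(l) = (-5*(l + l))/8 = (-10*l)/8 = -5*l/4)
(I(-3, -4)*a(0))*(-15) = -(-5)*0*(-15) = -4*0*(-15) = 0*(-15) = 0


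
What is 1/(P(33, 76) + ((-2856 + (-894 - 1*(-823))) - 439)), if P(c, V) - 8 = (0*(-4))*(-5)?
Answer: -1/3358 ≈ -0.00029780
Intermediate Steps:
P(c, V) = 8 (P(c, V) = 8 + (0*(-4))*(-5) = 8 + 0*(-5) = 8 + 0 = 8)
1/(P(33, 76) + ((-2856 + (-894 - 1*(-823))) - 439)) = 1/(8 + ((-2856 + (-894 - 1*(-823))) - 439)) = 1/(8 + ((-2856 + (-894 + 823)) - 439)) = 1/(8 + ((-2856 - 71) - 439)) = 1/(8 + (-2927 - 439)) = 1/(8 - 3366) = 1/(-3358) = -1/3358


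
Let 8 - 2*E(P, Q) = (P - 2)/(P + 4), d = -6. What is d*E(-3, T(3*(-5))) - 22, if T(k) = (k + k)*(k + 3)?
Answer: -61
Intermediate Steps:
T(k) = 2*k*(3 + k) (T(k) = (2*k)*(3 + k) = 2*k*(3 + k))
E(P, Q) = 4 - (-2 + P)/(2*(4 + P)) (E(P, Q) = 4 - (P - 2)/(2*(P + 4)) = 4 - (-2 + P)/(2*(4 + P)))
d*E(-3, T(3*(-5))) - 22 = -3*(34 + 7*(-3))/(4 - 3) - 22 = -3*(34 - 21)/1 - 22 = -3*13 - 22 = -6*13/2 - 22 = -39 - 22 = -61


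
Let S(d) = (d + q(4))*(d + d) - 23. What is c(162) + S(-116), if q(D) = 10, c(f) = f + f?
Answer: 24893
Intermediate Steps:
c(f) = 2*f
S(d) = -23 + 2*d*(10 + d) (S(d) = (d + 10)*(d + d) - 23 = (10 + d)*(2*d) - 23 = 2*d*(10 + d) - 23 = -23 + 2*d*(10 + d))
c(162) + S(-116) = 2*162 + (-23 + 2*(-116)² + 20*(-116)) = 324 + (-23 + 2*13456 - 2320) = 324 + (-23 + 26912 - 2320) = 324 + 24569 = 24893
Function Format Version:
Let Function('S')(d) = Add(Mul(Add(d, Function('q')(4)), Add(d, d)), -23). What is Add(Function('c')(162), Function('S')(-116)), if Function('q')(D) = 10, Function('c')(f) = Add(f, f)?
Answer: 24893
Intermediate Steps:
Function('c')(f) = Mul(2, f)
Function('S')(d) = Add(-23, Mul(2, d, Add(10, d))) (Function('S')(d) = Add(Mul(Add(d, 10), Add(d, d)), -23) = Add(Mul(Add(10, d), Mul(2, d)), -23) = Add(Mul(2, d, Add(10, d)), -23) = Add(-23, Mul(2, d, Add(10, d))))
Add(Function('c')(162), Function('S')(-116)) = Add(Mul(2, 162), Add(-23, Mul(2, Pow(-116, 2)), Mul(20, -116))) = Add(324, Add(-23, Mul(2, 13456), -2320)) = Add(324, Add(-23, 26912, -2320)) = Add(324, 24569) = 24893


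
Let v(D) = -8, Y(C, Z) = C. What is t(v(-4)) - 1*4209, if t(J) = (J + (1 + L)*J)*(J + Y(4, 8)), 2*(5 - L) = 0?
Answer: -3985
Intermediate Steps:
L = 5 (L = 5 - ½*0 = 5 + 0 = 5)
t(J) = 7*J*(4 + J) (t(J) = (J + (1 + 5)*J)*(J + 4) = (J + 6*J)*(4 + J) = (7*J)*(4 + J) = 7*J*(4 + J))
t(v(-4)) - 1*4209 = 7*(-8)*(4 - 8) - 1*4209 = 7*(-8)*(-4) - 4209 = 224 - 4209 = -3985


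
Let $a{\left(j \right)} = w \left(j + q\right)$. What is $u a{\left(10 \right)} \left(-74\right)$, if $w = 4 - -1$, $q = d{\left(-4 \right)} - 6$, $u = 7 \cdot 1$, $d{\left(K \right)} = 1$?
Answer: $-12950$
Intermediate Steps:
$u = 7$
$q = -5$ ($q = 1 - 6 = -5$)
$w = 5$ ($w = 4 + 1 = 5$)
$a{\left(j \right)} = -25 + 5 j$ ($a{\left(j \right)} = 5 \left(j - 5\right) = 5 \left(-5 + j\right) = -25 + 5 j$)
$u a{\left(10 \right)} \left(-74\right) = 7 \left(-25 + 5 \cdot 10\right) \left(-74\right) = 7 \left(-25 + 50\right) \left(-74\right) = 7 \cdot 25 \left(-74\right) = 175 \left(-74\right) = -12950$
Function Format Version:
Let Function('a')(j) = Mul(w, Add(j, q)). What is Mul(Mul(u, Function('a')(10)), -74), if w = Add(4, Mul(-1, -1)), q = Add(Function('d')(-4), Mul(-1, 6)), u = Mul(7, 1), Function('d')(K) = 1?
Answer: -12950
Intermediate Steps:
u = 7
q = -5 (q = Add(1, Mul(-1, 6)) = Add(1, -6) = -5)
w = 5 (w = Add(4, 1) = 5)
Function('a')(j) = Add(-25, Mul(5, j)) (Function('a')(j) = Mul(5, Add(j, -5)) = Mul(5, Add(-5, j)) = Add(-25, Mul(5, j)))
Mul(Mul(u, Function('a')(10)), -74) = Mul(Mul(7, Add(-25, Mul(5, 10))), -74) = Mul(Mul(7, Add(-25, 50)), -74) = Mul(Mul(7, 25), -74) = Mul(175, -74) = -12950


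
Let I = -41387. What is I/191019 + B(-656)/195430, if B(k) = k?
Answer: -4106784937/18665421585 ≈ -0.22002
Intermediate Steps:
I/191019 + B(-656)/195430 = -41387/191019 - 656/195430 = -41387*1/191019 - 656*1/195430 = -41387/191019 - 328/97715 = -4106784937/18665421585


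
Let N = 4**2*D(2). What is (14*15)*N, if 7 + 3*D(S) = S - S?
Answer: -7840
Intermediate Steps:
D(S) = -7/3 (D(S) = -7/3 + (S - S)/3 = -7/3 + (1/3)*0 = -7/3 + 0 = -7/3)
N = -112/3 (N = 4**2*(-7/3) = 16*(-7/3) = -112/3 ≈ -37.333)
(14*15)*N = (14*15)*(-112/3) = 210*(-112/3) = -7840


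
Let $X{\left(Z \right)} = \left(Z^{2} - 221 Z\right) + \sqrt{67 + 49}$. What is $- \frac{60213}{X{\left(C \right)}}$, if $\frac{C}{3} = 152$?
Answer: $- \frac{1613106270}{2870816371} + \frac{60213 \sqrt{29}}{5741632742} \approx -0.56184$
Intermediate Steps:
$C = 456$ ($C = 3 \cdot 152 = 456$)
$X{\left(Z \right)} = Z^{2} - 221 Z + 2 \sqrt{29}$ ($X{\left(Z \right)} = \left(Z^{2} - 221 Z\right) + \sqrt{116} = \left(Z^{2} - 221 Z\right) + 2 \sqrt{29} = Z^{2} - 221 Z + 2 \sqrt{29}$)
$- \frac{60213}{X{\left(C \right)}} = - \frac{60213}{456^{2} - 100776 + 2 \sqrt{29}} = - \frac{60213}{207936 - 100776 + 2 \sqrt{29}} = - \frac{60213}{107160 + 2 \sqrt{29}}$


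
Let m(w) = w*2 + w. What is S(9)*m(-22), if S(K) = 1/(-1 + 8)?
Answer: -66/7 ≈ -9.4286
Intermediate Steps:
S(K) = 1/7
m(w) = 3*w (m(w) = 2*w + w = 3*w)
S(9)*m(-22) = (3*(-22))/7 = (1/7)*(-66) = -66/7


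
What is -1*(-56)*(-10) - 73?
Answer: -633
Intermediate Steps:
-1*(-56)*(-10) - 73 = 56*(-10) - 73 = -560 - 73 = -633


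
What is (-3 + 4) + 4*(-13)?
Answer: -51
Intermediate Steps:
(-3 + 4) + 4*(-13) = 1 - 52 = -51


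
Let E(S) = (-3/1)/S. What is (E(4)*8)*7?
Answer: -42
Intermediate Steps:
E(S) = -3/S (E(S) = (-3*1)/S = -3/S)
(E(4)*8)*7 = (-3/4*8)*7 = (-3*1/4*8)*7 = -3/4*8*7 = -6*7 = -42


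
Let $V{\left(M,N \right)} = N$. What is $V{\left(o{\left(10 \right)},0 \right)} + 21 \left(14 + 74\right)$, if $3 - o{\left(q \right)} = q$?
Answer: $1848$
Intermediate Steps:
$o{\left(q \right)} = 3 - q$
$V{\left(o{\left(10 \right)},0 \right)} + 21 \left(14 + 74\right) = 0 + 21 \left(14 + 74\right) = 0 + 21 \cdot 88 = 0 + 1848 = 1848$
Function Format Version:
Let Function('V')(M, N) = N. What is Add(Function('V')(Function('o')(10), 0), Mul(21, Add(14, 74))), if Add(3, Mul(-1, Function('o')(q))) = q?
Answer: 1848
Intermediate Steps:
Function('o')(q) = Add(3, Mul(-1, q))
Add(Function('V')(Function('o')(10), 0), Mul(21, Add(14, 74))) = Add(0, Mul(21, Add(14, 74))) = Add(0, Mul(21, 88)) = Add(0, 1848) = 1848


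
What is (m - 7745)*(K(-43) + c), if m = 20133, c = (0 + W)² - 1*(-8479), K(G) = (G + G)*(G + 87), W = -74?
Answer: 125998348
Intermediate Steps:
K(G) = 2*G*(87 + G) (K(G) = (2*G)*(87 + G) = 2*G*(87 + G))
c = 13955 (c = (0 - 74)² - 1*(-8479) = (-74)² + 8479 = 5476 + 8479 = 13955)
(m - 7745)*(K(-43) + c) = (20133 - 7745)*(2*(-43)*(87 - 43) + 13955) = 12388*(2*(-43)*44 + 13955) = 12388*(-3784 + 13955) = 12388*10171 = 125998348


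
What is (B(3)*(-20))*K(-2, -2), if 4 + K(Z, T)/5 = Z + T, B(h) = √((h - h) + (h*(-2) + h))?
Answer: 800*I*√3 ≈ 1385.6*I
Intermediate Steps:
B(h) = √(-h) (B(h) = √(0 + (-2*h + h)) = √(0 - h) = √(-h))
K(Z, T) = -20 + 5*T + 5*Z (K(Z, T) = -20 + 5*(Z + T) = -20 + 5*(T + Z) = -20 + (5*T + 5*Z) = -20 + 5*T + 5*Z)
(B(3)*(-20))*K(-2, -2) = (√(-1*3)*(-20))*(-20 + 5*(-2) + 5*(-2)) = (√(-3)*(-20))*(-20 - 10 - 10) = ((I*√3)*(-20))*(-40) = -20*I*√3*(-40) = 800*I*√3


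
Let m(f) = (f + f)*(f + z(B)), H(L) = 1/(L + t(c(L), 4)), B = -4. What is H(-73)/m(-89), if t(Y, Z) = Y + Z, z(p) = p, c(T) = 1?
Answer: -1/1125672 ≈ -8.8836e-7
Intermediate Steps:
H(L) = 1/(5 + L) (H(L) = 1/(L + (1 + 4)) = 1/(L + 5) = 1/(5 + L))
m(f) = 2*f*(-4 + f) (m(f) = (f + f)*(f - 4) = (2*f)*(-4 + f) = 2*f*(-4 + f))
H(-73)/m(-89) = 1/((5 - 73)*((2*(-89)*(-4 - 89)))) = 1/((-68)*((2*(-89)*(-93)))) = -1/68/16554 = -1/68*1/16554 = -1/1125672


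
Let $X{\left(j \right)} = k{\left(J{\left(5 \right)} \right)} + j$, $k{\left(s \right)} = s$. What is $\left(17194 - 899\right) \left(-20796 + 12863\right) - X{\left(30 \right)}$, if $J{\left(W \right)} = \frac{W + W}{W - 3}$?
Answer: $-129268270$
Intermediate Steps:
$J{\left(W \right)} = \frac{2 W}{-3 + W}$
$X{\left(j \right)} = 5 + j$ ($X{\left(j \right)} = 2 \cdot 5 \frac{1}{-3 + 5} + j = 2 \cdot 5 \cdot \frac{1}{2} + j = 5 + j$)
$\left(17194 - 899\right) \left(-20796 + 12863\right) - X{\left(30 \right)} = \left(17194 - 899\right) \left(-20796 + 12863\right) - \left(5 + 30\right) = 16295 \left(-7933\right) - 35 = -129268235 - 35 = -129268270$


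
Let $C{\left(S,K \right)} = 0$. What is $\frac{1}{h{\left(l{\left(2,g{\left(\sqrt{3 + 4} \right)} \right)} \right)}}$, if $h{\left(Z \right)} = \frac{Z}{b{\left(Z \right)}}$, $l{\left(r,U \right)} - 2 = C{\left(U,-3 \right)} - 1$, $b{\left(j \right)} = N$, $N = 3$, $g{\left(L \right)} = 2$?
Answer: $3$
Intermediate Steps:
$b{\left(j \right)} = 3$
$l{\left(r,U \right)} = 1$ ($l{\left(r,U \right)} = 2 + \left(0 - 1\right) = 2 - 1 = 1$)
$h{\left(Z \right)} = \frac{Z}{3}$
$\frac{1}{h{\left(l{\left(2,g{\left(\sqrt{3 + 4} \right)} \right)} \right)}} = \frac{1}{\frac{1}{3} \cdot 1} = \frac{1}{\frac{1}{3}} = 3$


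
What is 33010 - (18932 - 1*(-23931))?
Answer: -9853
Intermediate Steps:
33010 - (18932 - 1*(-23931)) = 33010 - (18932 + 23931) = 33010 - 1*42863 = 33010 - 42863 = -9853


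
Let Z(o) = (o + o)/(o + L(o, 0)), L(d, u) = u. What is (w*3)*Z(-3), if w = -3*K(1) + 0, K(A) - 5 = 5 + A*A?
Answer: -198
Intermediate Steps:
K(A) = 10 + A² (K(A) = 5 + (5 + A*A) = 5 + (5 + A²) = 10 + A²)
Z(o) = 2 (Z(o) = (o + o)/(o + 0) = (2*o)/o = 2)
w = -33 (w = -3*(10 + 1²) + 0 = -3*(10 + 1) + 0 = -3*11 + 0 = -33 + 0 = -33)
(w*3)*Z(-3) = -33*3*2 = -99*2 = -198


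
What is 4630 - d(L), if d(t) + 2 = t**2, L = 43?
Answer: 2783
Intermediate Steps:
d(t) = -2 + t**2
4630 - d(L) = 4630 - (-2 + 43**2) = 4630 - (-2 + 1849) = 4630 - 1*1847 = 4630 - 1847 = 2783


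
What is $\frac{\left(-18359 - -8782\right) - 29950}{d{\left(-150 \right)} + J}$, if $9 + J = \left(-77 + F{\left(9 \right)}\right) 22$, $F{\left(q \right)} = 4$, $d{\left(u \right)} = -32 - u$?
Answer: $\frac{39527}{1497} \approx 26.404$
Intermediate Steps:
$J = -1615$ ($J = -9 + \left(-77 + 4\right) 22 = -9 - 1606 = -1615$)
$\frac{\left(-18359 - -8782\right) - 29950}{d{\left(-150 \right)} + J} = \frac{\left(-18359 - -8782\right) - 29950}{\left(-32 - -150\right) - 1615} = \frac{\left(-18359 + 8782\right) - 29950}{\left(-32 + 150\right) - 1615} = \frac{-9577 - 29950}{118 - 1615} = - \frac{39527}{-1497} = \left(-39527\right) \left(- \frac{1}{1497}\right) = \frac{39527}{1497}$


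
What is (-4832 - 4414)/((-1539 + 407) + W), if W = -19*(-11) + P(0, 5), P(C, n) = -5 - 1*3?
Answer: 9246/931 ≈ 9.9313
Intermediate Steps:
P(C, n) = -8 (P(C, n) = -5 - 3 = -8)
W = 201 (W = -19*(-11) - 8 = 209 - 8 = 201)
(-4832 - 4414)/((-1539 + 407) + W) = (-4832 - 4414)/((-1539 + 407) + 201) = -9246/(-1132 + 201) = -9246/(-931) = -9246*(-1/931) = 9246/931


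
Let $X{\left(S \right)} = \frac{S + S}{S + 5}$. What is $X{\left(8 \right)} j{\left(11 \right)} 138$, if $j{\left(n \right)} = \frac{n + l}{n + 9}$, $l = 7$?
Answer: $\frac{9936}{65} \approx 152.86$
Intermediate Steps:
$j{\left(n \right)} = \frac{7 + n}{9 + n}$ ($j{\left(n \right)} = \frac{n + 7}{n + 9} = \frac{7 + n}{9 + n}$)
$X{\left(S \right)} = \frac{2 S}{5 + S}$
$X{\left(8 \right)} j{\left(11 \right)} 138 = 2 \cdot 8 \frac{1}{5 + 8} \frac{7 + 11}{9 + 11} \cdot 138 = 2 \cdot 8 \cdot \frac{1}{13} \cdot \frac{1}{20} \cdot 18 \cdot 138 = \frac{16}{13} \cdot \frac{9}{10} \cdot 138 = \frac{72}{65} \cdot 138 = \frac{9936}{65}$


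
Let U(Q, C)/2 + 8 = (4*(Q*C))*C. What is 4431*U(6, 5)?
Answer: 5246304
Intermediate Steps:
U(Q, C) = -16 + 8*Q*C² (U(Q, C) = -16 + 2*((4*(Q*C))*C) = -16 + 2*((4*(C*Q))*C) = -16 + 2*((4*C*Q)*C) = -16 + 2*(4*Q*C²) = -16 + 8*Q*C²)
4431*U(6, 5) = 4431*(-16 + 8*6*5²) = 4431*(-16 + 8*6*25) = 4431*(-16 + 1200) = 4431*1184 = 5246304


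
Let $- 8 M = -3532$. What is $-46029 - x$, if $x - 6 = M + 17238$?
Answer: $- \frac{127429}{2} \approx -63715.0$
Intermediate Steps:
$M = \frac{883}{2}$ ($M = \left(- \frac{1}{8}\right) \left(-3532\right) = \frac{883}{2} \approx 441.5$)
$x = \frac{35371}{2}$ ($x = 6 + \left(\frac{883}{2} + 17238\right) = 6 + \frac{35359}{2} = \frac{35371}{2} \approx 17686.0$)
$-46029 - x = -46029 - \frac{35371}{2} = - \frac{127429}{2}$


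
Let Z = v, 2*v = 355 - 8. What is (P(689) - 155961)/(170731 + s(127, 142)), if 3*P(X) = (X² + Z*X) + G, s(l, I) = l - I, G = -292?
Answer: 36025/146328 ≈ 0.24619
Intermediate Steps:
v = 347/2 (v = (355 - 8)/2 = (½)*347 = 347/2 ≈ 173.50)
Z = 347/2 ≈ 173.50
P(X) = -292/3 + X²/3 + 347*X/6 (P(X) = ((X² + 347*X/2) - 292)/3 = (-292 + X² + 347*X/2)/3 = -292/3 + X²/3 + 347*X/6)
(P(689) - 155961)/(170731 + s(127, 142)) = ((-292/3 + (⅓)*689² + (347/6)*689) - 155961)/(170731 + (127 - 1*142)) = ((-292/3 + (⅓)*474721 + 239083/6) - 155961)/(170731 + (127 - 142)) = ((-292/3 + 474721/3 + 239083/6) - 155961)/(170731 - 15) = (1187941/6 - 155961)/170716 = (252175/6)*(1/170716) = 36025/146328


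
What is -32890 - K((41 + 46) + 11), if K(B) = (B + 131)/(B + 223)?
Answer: -10557919/321 ≈ -32891.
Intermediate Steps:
K(B) = (131 + B)/(223 + B)
-32890 - K((41 + 46) + 11) = -32890 - (131 + ((41 + 46) + 11))/(223 + ((41 + 46) + 11)) = -32890 - (131 + (87 + 11))/(223 + (87 + 11)) = -32890 - (131 + 98)/(223 + 98) = -32890 - 229/321 = -10557919/321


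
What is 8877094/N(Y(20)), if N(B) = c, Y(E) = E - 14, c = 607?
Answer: 8877094/607 ≈ 14625.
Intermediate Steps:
Y(E) = -14 + E
N(B) = 607
8877094/N(Y(20)) = 8877094/607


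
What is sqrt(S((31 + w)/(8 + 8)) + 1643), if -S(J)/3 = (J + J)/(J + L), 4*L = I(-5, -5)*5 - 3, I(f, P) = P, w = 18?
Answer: sqrt(14829)/3 ≈ 40.591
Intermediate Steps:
L = -7 (L = (-5*5 - 3)/4 = (-25 - 3)/4 = (1/4)*(-28) = -7)
S(J) = -6*J/(-7 + J) (S(J) = -3*(J + J)/(J - 7) = -3*2*J/(-7 + J) = -6*J/(-7 + J))
sqrt(S((31 + w)/(8 + 8)) + 1643) = sqrt(-6*(31 + 18)/(8 + 8)/(-7 + (31 + 18)/(8 + 8)) + 1643) = sqrt(-6*49/16/(-7 + 49/16) + 1643) = sqrt(-6*49/16/(-63/16) + 1643) = sqrt(-6*49/16*(-16/63) + 1643) = sqrt(14/3 + 1643) = sqrt(4943/3) = sqrt(14829)/3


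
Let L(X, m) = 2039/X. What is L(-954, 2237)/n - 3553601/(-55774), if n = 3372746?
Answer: 5717032670469449/89729202387708 ≈ 63.714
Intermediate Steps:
L(-954, 2237)/n - 3553601/(-55774) = (2039/(-954))/3372746 - 3553601/(-55774) = (2039*(-1/954))*(1/3372746) - 3553601*(-1/55774) = -2039/954*1/3372746 + 3553601/55774 = -2039/3217599684 + 3553601/55774 = 5717032670469449/89729202387708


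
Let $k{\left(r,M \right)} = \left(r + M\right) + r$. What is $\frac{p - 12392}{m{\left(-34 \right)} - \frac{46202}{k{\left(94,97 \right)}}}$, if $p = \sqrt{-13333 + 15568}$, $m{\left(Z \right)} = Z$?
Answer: $\frac{882930}{13973} - \frac{285 \sqrt{2235}}{55892} \approx 62.947$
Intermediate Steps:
$k{\left(r,M \right)} = M + 2 r$ ($k{\left(r,M \right)} = \left(M + r\right) + r = M + 2 r$)
$p = \sqrt{2235} \approx 47.276$
$\frac{p - 12392}{m{\left(-34 \right)} - \frac{46202}{k{\left(94,97 \right)}}} = \frac{\sqrt{2235} - 12392}{-34 - \frac{46202}{97 + 2 \cdot 94}} = \frac{-12392 + \sqrt{2235}}{-34 - \frac{46202}{97 + 188}} = \frac{-12392 + \sqrt{2235}}{-34 - \frac{46202}{285}} = \frac{-12392 + \sqrt{2235}}{- \frac{55892}{285}} = \left(-12392 + \sqrt{2235}\right) \left(- \frac{285}{55892}\right) = \frac{882930}{13973} - \frac{285 \sqrt{2235}}{55892}$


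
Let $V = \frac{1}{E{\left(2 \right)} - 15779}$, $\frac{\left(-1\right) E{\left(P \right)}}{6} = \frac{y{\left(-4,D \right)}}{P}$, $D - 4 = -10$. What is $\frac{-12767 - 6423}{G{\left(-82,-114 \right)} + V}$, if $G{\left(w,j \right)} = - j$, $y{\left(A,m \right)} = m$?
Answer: $- \frac{302453590}{1796753} \approx -168.33$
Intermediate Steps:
$D = -6$ ($D = 4 - 10 = -6$)
$E{\left(P \right)} = \frac{36}{P}$ ($E{\left(P \right)} = - 6 \left(- \frac{6}{P}\right) = \frac{36}{P}$)
$V = - \frac{1}{15761}$ ($V = \frac{1}{\frac{36}{2} - 15779} = \frac{1}{36 \cdot \frac{1}{2} - 15779} = \frac{1}{18 - 15779} = \frac{1}{-15761} = - \frac{1}{15761} \approx -6.3448 \cdot 10^{-5}$)
$\frac{-12767 - 6423}{G{\left(-82,-114 \right)} + V} = \frac{-12767 - 6423}{\left(-1\right) \left(-114\right) - \frac{1}{15761}} = - \frac{19190}{114 - \frac{1}{15761}} = - \frac{19190}{\frac{1796753}{15761}} = \left(-19190\right) \frac{15761}{1796753} = - \frac{302453590}{1796753}$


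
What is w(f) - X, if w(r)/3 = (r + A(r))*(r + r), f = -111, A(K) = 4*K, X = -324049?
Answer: 693679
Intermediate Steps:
w(r) = 30*r² (w(r) = 3*((r + 4*r)*(r + r)) = 3*((5*r)*(2*r)) = 3*(10*r²) = 30*r²)
w(f) - X = 30*(-111)² - 1*(-324049) = 30*12321 + 324049 = 369630 + 324049 = 693679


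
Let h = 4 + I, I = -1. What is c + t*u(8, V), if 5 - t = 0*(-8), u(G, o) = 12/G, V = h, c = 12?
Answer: 39/2 ≈ 19.500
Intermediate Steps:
h = 3 (h = 4 - 1 = 3)
V = 3
t = 5 (t = 5 - 0*(-8) = 5 - 1*0 = 5 + 0 = 5)
c + t*u(8, V) = 12 + 5*(12/8) = 12 + 5*(12*(⅛)) = 12 + 5*(3/2) = 12 + 15/2 = 39/2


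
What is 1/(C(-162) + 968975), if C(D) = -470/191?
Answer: 191/185073755 ≈ 1.0320e-6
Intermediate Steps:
C(D) = -470/191 (C(D) = -470*1/191 = -470/191)
1/(C(-162) + 968975) = 1/(-470/191 + 968975) = 1/(185073755/191) = 191/185073755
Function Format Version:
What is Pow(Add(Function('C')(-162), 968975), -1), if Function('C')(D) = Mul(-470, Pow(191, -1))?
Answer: Rational(191, 185073755) ≈ 1.0320e-6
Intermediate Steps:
Function('C')(D) = Rational(-470, 191) (Function('C')(D) = Mul(-470, Rational(1, 191)) = Rational(-470, 191))
Pow(Add(Function('C')(-162), 968975), -1) = Pow(Add(Rational(-470, 191), 968975), -1) = Pow(Rational(185073755, 191), -1) = Rational(191, 185073755)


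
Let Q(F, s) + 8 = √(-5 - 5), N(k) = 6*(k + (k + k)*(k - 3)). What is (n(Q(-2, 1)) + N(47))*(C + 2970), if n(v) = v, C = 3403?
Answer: 159898570 + 6373*I*√10 ≈ 1.599e+8 + 20153.0*I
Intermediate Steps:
N(k) = 6*k + 12*k*(-3 + k) (N(k) = 6*(k + (2*k)*(-3 + k)) = 6*(k + 2*k*(-3 + k)) = 6*k + 12*k*(-3 + k))
Q(F, s) = -8 + I*√10 (Q(F, s) = -8 + √(-5 - 5) = -8 + √(-10) = -8 + I*√10)
(n(Q(-2, 1)) + N(47))*(C + 2970) = ((-8 + I*√10) + 6*47*(-5 + 2*47))*(3403 + 2970) = ((-8 + I*√10) + 6*47*(-5 + 94))*6373 = ((-8 + I*√10) + 6*47*89)*6373 = ((-8 + I*√10) + 25098)*6373 = (25090 + I*√10)*6373 = 159898570 + 6373*I*√10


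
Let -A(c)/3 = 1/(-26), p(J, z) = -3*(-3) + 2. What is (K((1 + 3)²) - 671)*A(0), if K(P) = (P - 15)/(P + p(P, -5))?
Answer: -9058/117 ≈ -77.419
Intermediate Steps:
p(J, z) = 11 (p(J, z) = 9 + 2 = 11)
K(P) = (-15 + P)/(11 + P) (K(P) = (P - 15)/(P + 11) = (-15 + P)/(11 + P))
A(c) = 3/26 (A(c) = -3/(-26) = -3*(-1/26) = 3/26)
(K((1 + 3)²) - 671)*A(0) = ((-15 + (1 + 3)²)/(11 + (1 + 3)²) - 671)*(3/26) = ((-15 + 4²)/(11 + 4²) - 671)*(3/26) = ((-15 + 16)/(11 + 16) - 671)*(3/26) = (1/27 - 671)*(3/26) = -18116/27*3/26 = -9058/117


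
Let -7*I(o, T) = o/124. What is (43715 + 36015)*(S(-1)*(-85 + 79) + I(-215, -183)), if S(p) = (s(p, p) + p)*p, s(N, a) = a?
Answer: -58094695/62 ≈ -9.3701e+5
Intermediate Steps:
I(o, T) = -o/868 (I(o, T) = -o/(7*124) = -o/868)
S(p) = 2*p**2 (S(p) = (p + p)*p = (2*p)*p = 2*p**2)
(43715 + 36015)*(S(-1)*(-85 + 79) + I(-215, -183)) = (43715 + 36015)*((2*(-1)**2)*(-85 + 79) - 1/868*(-215)) = 79730*((2*1)*(-6) + 215/868) = 79730*(2*(-6) + 215/868) = 79730*(-12 + 215/868) = 79730*(-10201/868) = -58094695/62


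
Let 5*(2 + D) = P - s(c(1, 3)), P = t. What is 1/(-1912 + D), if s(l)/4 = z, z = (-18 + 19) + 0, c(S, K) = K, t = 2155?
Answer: -5/7419 ≈ -0.00067395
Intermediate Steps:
z = 1 (z = 1 + 0 = 1)
s(l) = 4 (s(l) = 4*1 = 4)
P = 2155
D = 2141/5 (D = -2 + (2155 - 1*4)/5 = -2 + (2155 - 4)/5 = -2 + (1/5)*2151 = -2 + 2151/5 = 2141/5 ≈ 428.20)
1/(-1912 + D) = 1/(-1912 + 2141/5) = 1/(-7419/5) = -5/7419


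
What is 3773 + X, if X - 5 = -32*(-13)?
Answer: 4194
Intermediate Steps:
X = 421 (X = 5 - 32*(-13) = 5 + 416 = 421)
3773 + X = 3773 + 421 = 4194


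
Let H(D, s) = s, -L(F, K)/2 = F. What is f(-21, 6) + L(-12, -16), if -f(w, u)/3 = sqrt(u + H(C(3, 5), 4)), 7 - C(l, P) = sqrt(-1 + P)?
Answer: 24 - 3*sqrt(10) ≈ 14.513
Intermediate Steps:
C(l, P) = 7 - sqrt(-1 + P)
L(F, K) = -2*F
f(w, u) = -3*sqrt(4 + u) (f(w, u) = -3*sqrt(u + 4) = -3*sqrt(4 + u))
f(-21, 6) + L(-12, -16) = -3*sqrt(4 + 6) - 2*(-12) = -3*sqrt(10) + 24 = 24 - 3*sqrt(10)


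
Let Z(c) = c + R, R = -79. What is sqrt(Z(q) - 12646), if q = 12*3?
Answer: I*sqrt(12689) ≈ 112.65*I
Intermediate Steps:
q = 36
Z(c) = -79 + c (Z(c) = c - 79 = -79 + c)
sqrt(Z(q) - 12646) = sqrt((-79 + 36) - 12646) = sqrt(-43 - 12646) = sqrt(-12689) = I*sqrt(12689)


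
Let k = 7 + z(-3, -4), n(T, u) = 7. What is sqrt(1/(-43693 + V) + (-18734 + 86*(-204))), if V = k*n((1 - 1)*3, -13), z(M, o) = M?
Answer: I*sqrt(69168803902215)/43665 ≈ 190.47*I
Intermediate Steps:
k = 4 (k = 7 - 3 = 4)
V = 28 (V = 4*7 = 28)
sqrt(1/(-43693 + V) + (-18734 + 86*(-204))) = sqrt(1/(-43693 + 28) + (-18734 + 86*(-204))) = sqrt(1/(-43665) + (-18734 - 17544)) = sqrt(-1/43665 - 36278) = sqrt(-1584078871/43665) = I*sqrt(69168803902215)/43665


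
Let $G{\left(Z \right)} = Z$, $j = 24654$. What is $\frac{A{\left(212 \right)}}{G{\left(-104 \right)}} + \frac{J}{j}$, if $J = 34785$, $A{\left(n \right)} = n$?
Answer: $- \frac{33521}{53417} \approx -0.62753$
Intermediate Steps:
$\frac{A{\left(212 \right)}}{G{\left(-104 \right)}} + \frac{J}{j} = \frac{212}{-104} + \frac{34785}{24654} = 212 \left(- \frac{1}{104}\right) + 34785 \cdot \frac{1}{24654} = - \frac{53}{26} + \frac{11595}{8218} = - \frac{33521}{53417}$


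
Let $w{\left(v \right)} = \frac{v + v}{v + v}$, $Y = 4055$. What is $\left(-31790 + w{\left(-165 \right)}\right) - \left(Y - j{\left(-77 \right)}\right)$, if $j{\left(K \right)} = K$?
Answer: $-35921$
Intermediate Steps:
$w{\left(v \right)} = 1$ ($w{\left(v \right)} = \frac{2 v}{2 v} = 2 v \frac{1}{2 v} = 1$)
$\left(-31790 + w{\left(-165 \right)}\right) - \left(Y - j{\left(-77 \right)}\right) = \left(-31790 + 1\right) - 4132 = -31789 - 4132 = -35921$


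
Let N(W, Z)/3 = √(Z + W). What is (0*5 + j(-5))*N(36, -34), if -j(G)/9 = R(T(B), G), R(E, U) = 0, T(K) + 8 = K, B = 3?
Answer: 0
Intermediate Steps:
T(K) = -8 + K
N(W, Z) = 3*√(W + Z) (N(W, Z) = 3*√(Z + W) = 3*√(W + Z))
j(G) = 0 (j(G) = -9*0 = 0)
(0*5 + j(-5))*N(36, -34) = (0*5 + 0)*(3*√(36 - 34)) = (0 + 0)*(3*√2) = 0*(3*√2) = 0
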